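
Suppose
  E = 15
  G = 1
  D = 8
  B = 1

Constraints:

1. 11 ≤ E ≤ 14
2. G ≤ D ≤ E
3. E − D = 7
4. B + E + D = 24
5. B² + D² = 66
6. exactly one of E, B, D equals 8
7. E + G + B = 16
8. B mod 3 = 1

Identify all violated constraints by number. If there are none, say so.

Constraints 1, 5, 7 do not hold.

1. E = 15 is outside [11, 14]  fails
2. values 1 ≤ 8 ≤ 15  holds
3. E − D = 15 − 8 = 7  holds
4. B + E + D = 1 + 15 + 8 = 24  holds
5. B² + D² = 1² + 8² = 1 + 64 = 65, not 66  fails
6. E=15, B=1, D=8; 1 of them equals 8  holds
7. E + G + B = 15 + 1 + 1 = 17, not 16  fails
8. 1 mod 3 = 1  holds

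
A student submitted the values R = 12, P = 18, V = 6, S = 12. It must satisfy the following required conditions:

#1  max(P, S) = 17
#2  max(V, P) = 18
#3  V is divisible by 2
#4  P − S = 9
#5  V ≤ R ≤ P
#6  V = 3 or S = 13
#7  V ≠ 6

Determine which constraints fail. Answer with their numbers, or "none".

#1 max(18, 12) = 18, not 17 — fails.
#2 max(6, 18) = 18 — holds.
#3 6 / 2 = 3, so 2 divides 6 — holds.
#4 P − S = 18 − 12 = 6, not 9 — fails.
#5 values 6 ≤ 12 ≤ 18 — holds.
#6 V = 6 ≠ 3 and S = 12 ≠ 13; both disjuncts false — fails.
#7 V = 6, but 6 is required to differ — fails.

No — constraints 1, 4, 6, 7 are not satisfied.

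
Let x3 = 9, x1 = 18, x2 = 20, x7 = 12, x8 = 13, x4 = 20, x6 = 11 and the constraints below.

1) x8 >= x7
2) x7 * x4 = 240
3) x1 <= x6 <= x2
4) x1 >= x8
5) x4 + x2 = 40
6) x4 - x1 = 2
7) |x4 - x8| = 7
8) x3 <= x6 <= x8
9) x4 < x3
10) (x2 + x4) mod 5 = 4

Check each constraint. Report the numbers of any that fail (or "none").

Constraints 3, 9, and 10 do not hold.

1) x8 = 13, x7 = 12; 13 ≥ 12 — OK.
2) x7 * x4 = 12 * 20 = 240 — OK.
3) values 18, 11, 20; x1 = 18 is not <= x6 = 11 — violated.
4) x1 = 18, x8 = 13; 18 ≥ 13 — OK.
5) x4 + x2 = 20 + 20 = 40 — OK.
6) x4 - x1 = 20 - 18 = 2 — OK.
7) |20 - 13| = 7 — OK.
8) values 9 <= 11 <= 13 — OK.
9) x4 = 20, x3 = 9; 20 ≥ 9 (want <) — violated.
10) x2 + x4 = 40; 40 mod 5 = 0, not 4 — violated.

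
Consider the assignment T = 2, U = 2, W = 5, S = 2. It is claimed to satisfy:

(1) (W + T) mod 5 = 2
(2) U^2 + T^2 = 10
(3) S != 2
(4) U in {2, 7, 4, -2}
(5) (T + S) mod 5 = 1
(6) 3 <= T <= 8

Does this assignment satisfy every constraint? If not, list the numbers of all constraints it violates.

(1) W + T = 7; 7 mod 5 = 2  holds
(2) U^2 + T^2 = 2^2 + 2^2 = 4 + 4 = 8, not 10  fails
(3) S = 2, but 2 is required to differ  fails
(4) U = 2 is in {2, 7, 4, -2}  holds
(5) T + S = 4; 4 mod 5 = 4, not 1  fails
(6) T = 2 is outside [3, 8]  fails

The assignment fails constraints 2, 3, 5, 6.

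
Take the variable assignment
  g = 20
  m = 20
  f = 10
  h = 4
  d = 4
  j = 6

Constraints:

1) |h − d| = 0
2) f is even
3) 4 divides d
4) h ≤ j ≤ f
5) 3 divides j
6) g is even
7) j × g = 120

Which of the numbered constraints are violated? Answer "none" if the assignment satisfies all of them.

All constraints are satisfied.

1) |4 − 4| = 0  holds
2) f = 10 is even  holds
3) 4 / 4 = 1, so 4 divides 4  holds
4) values 4 ≤ 6 ≤ 10  holds
5) 6 / 3 = 2, so 3 divides 6  holds
6) g = 20 is even  holds
7) j × g = 6 × 20 = 120  holds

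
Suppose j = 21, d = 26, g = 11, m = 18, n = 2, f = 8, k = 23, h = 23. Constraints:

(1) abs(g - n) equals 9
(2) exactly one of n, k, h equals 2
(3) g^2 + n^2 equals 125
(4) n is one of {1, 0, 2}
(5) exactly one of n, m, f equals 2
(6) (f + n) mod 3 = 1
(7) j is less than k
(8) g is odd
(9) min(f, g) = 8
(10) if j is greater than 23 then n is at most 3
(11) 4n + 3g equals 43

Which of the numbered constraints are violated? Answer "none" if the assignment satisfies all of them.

(1) abs(11 - 2) = 9  OK
(2) n=2, k=23, h=23; 1 of them equals 2  OK
(3) g^2 + n^2 = 11^2 + 2^2 = 121 + 4 = 125  OK
(4) n = 2 is in {1, 0, 2}  OK
(5) n=2, m=18, f=8; 1 of them equals 2  OK
(6) f + n = 10; 10 mod 3 = 1  OK
(7) j = 21, k = 23; 21 < 23  OK
(8) g = 11 is odd  OK
(9) min(8, 11) = 8  OK
(10) j = 21, not > 23; antecedent false, conditional vacuously true  OK
(11) 4n + 3g = 4(2) + 3(11) = 41, not 43  FAIL

No — constraint 11 is not satisfied.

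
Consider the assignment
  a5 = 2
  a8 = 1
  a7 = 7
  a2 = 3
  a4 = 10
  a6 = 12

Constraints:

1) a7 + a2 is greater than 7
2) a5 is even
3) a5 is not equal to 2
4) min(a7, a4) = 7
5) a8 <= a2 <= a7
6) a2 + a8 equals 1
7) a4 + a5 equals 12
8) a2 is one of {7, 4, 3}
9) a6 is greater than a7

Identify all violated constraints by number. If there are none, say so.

1) a7 + a2 = 7 + 3 = 10; 10 > 7 — OK.
2) a5 = 2 is even — OK.
3) a5 = 2, but 2 is required to differ — violated.
4) min(7, 10) = 7 — OK.
5) values 1 <= 3 <= 7 — OK.
6) a2 + a8 = 3 + 1 = 4, not 1 — violated.
7) a4 + a5 = 10 + 2 = 12 — OK.
8) a2 = 3 is in {7, 4, 3} — OK.
9) a6 = 12, a7 = 7; 12 > 7 — OK.

No — constraints 3 and 6 are not satisfied.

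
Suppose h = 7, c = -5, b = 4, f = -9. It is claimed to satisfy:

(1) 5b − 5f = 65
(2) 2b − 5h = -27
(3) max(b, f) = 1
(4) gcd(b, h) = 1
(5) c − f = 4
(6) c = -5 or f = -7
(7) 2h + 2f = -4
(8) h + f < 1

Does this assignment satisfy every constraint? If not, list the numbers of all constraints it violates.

Constraint 3 does not hold.

(1) 5b − 5f = 5(4) − 5(-9) = 65 — OK.
(2) 2b − 5h = 2(4) − 5(7) = -27 — OK.
(3) max(4, -9) = 4, not 1 — violated.
(4) gcd(4, 7) = 1 — OK.
(5) c − f = -5 − (-9) = 4 — OK.
(6) c = -5 = -5 (first disjunct) — OK.
(7) 2h + 2f = 2(7) + 2(-9) = -4 — OK.
(8) h + f = 7 + (-9) = -2; -2 < 1 — OK.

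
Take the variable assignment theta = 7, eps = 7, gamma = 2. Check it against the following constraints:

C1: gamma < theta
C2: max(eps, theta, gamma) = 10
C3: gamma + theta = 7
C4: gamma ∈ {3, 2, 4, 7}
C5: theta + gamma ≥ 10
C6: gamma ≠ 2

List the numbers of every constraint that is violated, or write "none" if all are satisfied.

C1: gamma = 2, theta = 7; 2 < 7 — holds.
C2: max(7, 7, 2) = 7, not 10 — fails.
C3: gamma + theta = 2 + 7 = 9, not 7 — fails.
C4: gamma = 2 is in {3, 2, 4, 7} — holds.
C5: theta + gamma = 7 + 2 = 9; 9 < 10, bound 10 not met — fails.
C6: gamma = 2, but 2 is required to differ — fails.

Constraints 2, 3, 5, and 6 are violated.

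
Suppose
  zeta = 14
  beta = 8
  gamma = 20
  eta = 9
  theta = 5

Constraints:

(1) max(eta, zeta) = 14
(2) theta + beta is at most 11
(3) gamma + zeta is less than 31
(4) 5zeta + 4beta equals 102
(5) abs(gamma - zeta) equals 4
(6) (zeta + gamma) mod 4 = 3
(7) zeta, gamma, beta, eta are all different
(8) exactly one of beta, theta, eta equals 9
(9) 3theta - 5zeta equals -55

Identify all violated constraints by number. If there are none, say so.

(1) max(9, 14) = 14 — holds.
(2) theta + beta = 5 + 8 = 13; 13 > 11, bound 11 not met — does not hold.
(3) gamma + zeta = 20 + 14 = 34; 34 ≥ 31, bound 31 not met — does not hold.
(4) 5zeta + 4beta = 5(14) + 4(8) = 102 — holds.
(5) abs(20 - 14) = 6, not 4 — does not hold.
(6) zeta + gamma = 34; 34 mod 4 = 2, not 3 — does not hold.
(7) values 14, 20, 8, 9 are pairwise distinct — holds.
(8) beta=8, theta=5, eta=9; 1 of them equals 9 — holds.
(9) 3theta - 5zeta = 3(5) - 5(14) = -55 — holds.

Constraints 2, 3, 5, 6 are violated.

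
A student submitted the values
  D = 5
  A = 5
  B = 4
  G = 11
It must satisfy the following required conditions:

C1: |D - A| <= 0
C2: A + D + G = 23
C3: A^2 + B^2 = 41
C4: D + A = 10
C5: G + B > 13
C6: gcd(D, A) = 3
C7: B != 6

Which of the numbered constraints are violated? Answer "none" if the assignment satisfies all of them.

No — constraints 2 and 6 are not satisfied.

C1: |5 - 5| = 0; 0 ≤ 0 — holds.
C2: A + D + G = 5 + 5 + 11 = 21, not 23 — fails.
C3: A^2 + B^2 = 5^2 + 4^2 = 25 + 16 = 41 — holds.
C4: D + A = 5 + 5 = 10 — holds.
C5: G + B = 11 + 4 = 15; 15 > 13 — holds.
C6: gcd(5, 5) = 5, not 3 — fails.
C7: B = 4, and 4 ≠ 6 — holds.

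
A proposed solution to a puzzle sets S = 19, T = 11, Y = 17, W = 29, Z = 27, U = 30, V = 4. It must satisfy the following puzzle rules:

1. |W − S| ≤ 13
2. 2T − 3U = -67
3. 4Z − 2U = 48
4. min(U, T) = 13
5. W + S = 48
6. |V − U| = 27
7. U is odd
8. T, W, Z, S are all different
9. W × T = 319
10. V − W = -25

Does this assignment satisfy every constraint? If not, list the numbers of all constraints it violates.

No — constraints 2, 4, 6, 7 are not satisfied.

1. |29 − 19| = 10; 10 ≤ 13  true
2. 2T − 3U = 2(11) − 3(30) = -68, not -67  false
3. 4Z − 2U = 4(27) − 2(30) = 48  true
4. min(30, 11) = 11, not 13  false
5. W + S = 29 + 19 = 48  true
6. |4 − 30| = 26, not 27  false
7. U = 30 is even  false
8. values 11, 29, 27, 19 are pairwise distinct  true
9. W × T = 29 × 11 = 319  true
10. V − W = 4 − 29 = -25  true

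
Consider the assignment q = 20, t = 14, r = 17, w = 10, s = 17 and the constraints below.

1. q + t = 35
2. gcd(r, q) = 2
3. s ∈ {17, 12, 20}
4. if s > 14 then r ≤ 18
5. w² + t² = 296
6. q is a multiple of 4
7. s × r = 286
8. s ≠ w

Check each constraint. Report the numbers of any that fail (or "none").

1. q + t = 20 + 14 = 34, not 35  FAIL
2. gcd(17, 20) = 1, not 2  FAIL
3. s = 17 is in {17, 12, 20}  OK
4. s = 17 > 14, so we need r ≤ 18; r = 17 ≤ 18  OK
5. w² + t² = 10² + 14² = 100 + 196 = 296  OK
6. 20 / 4 = 5, so 4 divides 20  OK
7. s × r = 17 × 17 = 289, not 286  FAIL
8. s = 17, w = 10; distinct  OK

No — constraints 1, 2, and 7 are not satisfied.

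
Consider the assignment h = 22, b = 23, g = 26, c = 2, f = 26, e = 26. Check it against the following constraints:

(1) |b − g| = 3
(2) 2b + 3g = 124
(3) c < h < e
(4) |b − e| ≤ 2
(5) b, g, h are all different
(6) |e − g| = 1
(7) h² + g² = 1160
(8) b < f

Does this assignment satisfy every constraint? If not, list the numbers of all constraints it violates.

(1) |23 − 26| = 3 — holds.
(2) 2b + 3g = 2(23) + 3(26) = 124 — holds.
(3) values 2 < 22 < 26 — holds.
(4) |23 − 26| = 3; 3 > 2, exceeds bound 2 — does not hold.
(5) values 23, 26, 22 are pairwise distinct — holds.
(6) |26 − 26| = 0, not 1 — does not hold.
(7) h² + g² = 22² + 26² = 484 + 676 = 1160 — holds.
(8) b = 23, f = 26; 23 < 26 — holds.

Violated: 4, 6.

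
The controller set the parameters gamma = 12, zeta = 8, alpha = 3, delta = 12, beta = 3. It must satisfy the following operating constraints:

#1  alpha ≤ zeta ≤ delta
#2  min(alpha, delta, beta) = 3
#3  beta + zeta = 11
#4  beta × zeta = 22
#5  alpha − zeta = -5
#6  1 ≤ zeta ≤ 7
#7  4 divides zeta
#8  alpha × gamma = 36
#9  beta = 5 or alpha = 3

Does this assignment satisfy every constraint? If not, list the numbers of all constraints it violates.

#1 values 3 ≤ 8 ≤ 12 — satisfied.
#2 min(3, 12, 3) = 3 — satisfied.
#3 beta + zeta = 3 + 8 = 11 — satisfied.
#4 beta × zeta = 3 × 8 = 24, not 22 — violated.
#5 alpha − zeta = 3 − 8 = -5 — satisfied.
#6 zeta = 8 is outside [1, 7] — violated.
#7 8 / 4 = 2, so 4 divides 8 — satisfied.
#8 alpha × gamma = 3 × 12 = 36 — satisfied.
#9 beta = 3 ≠ 5, but alpha = 3 = 3 (second disjunct) — satisfied.

Constraints 4, 6 are violated.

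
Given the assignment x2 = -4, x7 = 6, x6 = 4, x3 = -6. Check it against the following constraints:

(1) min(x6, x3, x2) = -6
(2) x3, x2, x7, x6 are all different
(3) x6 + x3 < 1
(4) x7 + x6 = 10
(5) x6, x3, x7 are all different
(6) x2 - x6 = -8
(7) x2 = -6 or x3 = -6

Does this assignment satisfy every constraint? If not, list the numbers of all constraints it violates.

(1) min(4, -6, -4) = -6 — holds.
(2) values -6, -4, 6, 4 are pairwise distinct — holds.
(3) x6 + x3 = 4 + (-6) = -2; -2 < 1 — holds.
(4) x7 + x6 = 6 + 4 = 10 — holds.
(5) values 4, -6, 6 are pairwise distinct — holds.
(6) x2 - x6 = -4 - 4 = -8 — holds.
(7) x2 = -4 ≠ -6, but x3 = -6 = -6 (second disjunct) — holds.

The assignment satisfies every constraint.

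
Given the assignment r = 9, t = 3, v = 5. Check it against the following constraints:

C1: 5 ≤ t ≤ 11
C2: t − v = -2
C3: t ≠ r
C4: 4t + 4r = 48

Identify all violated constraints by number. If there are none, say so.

Violated: 1.

C1: t = 3 is outside [5, 11] — fails.
C2: t − v = 3 − 5 = -2 — holds.
C3: t = 3, r = 9; distinct — holds.
C4: 4t + 4r = 4(3) + 4(9) = 48 — holds.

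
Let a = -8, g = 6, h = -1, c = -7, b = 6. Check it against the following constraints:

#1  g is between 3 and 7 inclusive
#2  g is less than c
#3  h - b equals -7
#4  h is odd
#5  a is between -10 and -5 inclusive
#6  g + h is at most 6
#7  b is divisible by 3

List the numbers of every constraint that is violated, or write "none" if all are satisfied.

#1 g = 6 lies in [3, 7]  holds
#2 g = 6, c = -7; 6 ≥ -7 (want <)  fails
#3 h - b = -1 - 6 = -7  holds
#4 h = -1 is odd  holds
#5 a = -8 lies in [-10, -5]  holds
#6 g + h = 6 + (-1) = 5; 5 ≤ 6  holds
#7 6 / 3 = 2, so 3 divides 6  holds

The assignment fails constraint 2.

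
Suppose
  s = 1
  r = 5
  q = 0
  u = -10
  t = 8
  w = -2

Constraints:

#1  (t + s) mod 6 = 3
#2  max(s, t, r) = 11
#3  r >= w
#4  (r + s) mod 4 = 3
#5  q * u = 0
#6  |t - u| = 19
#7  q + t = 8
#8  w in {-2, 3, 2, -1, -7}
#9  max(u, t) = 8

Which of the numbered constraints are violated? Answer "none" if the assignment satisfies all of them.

#1 t + s = 9; 9 mod 6 = 3  OK
#2 max(1, 8, 5) = 8, not 11  FAIL
#3 r = 5, w = -2; 5 ≥ -2  OK
#4 r + s = 6; 6 mod 4 = 2, not 3  FAIL
#5 q * u = 0 * (-10) = 0  OK
#6 |8 - (-10)| = 18, not 19  FAIL
#7 q + t = 0 + 8 = 8  OK
#8 w = -2 is in {-2, 3, 2, -1, -7}  OK
#9 max(-10, 8) = 8  OK

Violated: 2, 4, 6.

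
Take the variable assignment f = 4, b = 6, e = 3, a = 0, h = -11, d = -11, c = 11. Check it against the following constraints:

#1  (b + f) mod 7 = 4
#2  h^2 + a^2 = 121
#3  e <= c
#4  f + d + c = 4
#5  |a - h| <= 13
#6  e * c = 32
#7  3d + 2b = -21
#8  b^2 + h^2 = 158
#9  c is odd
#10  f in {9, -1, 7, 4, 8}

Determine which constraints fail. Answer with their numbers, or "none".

#1 b + f = 10; 10 mod 7 = 3, not 4  no
#2 h^2 + a^2 = (-11)^2 + 0^2 = 121 + 0 = 121  yes
#3 e = 3, c = 11; 3 ≤ 11  yes
#4 f + d + c = 4 + (-11) + 11 = 4  yes
#5 |0 - (-11)| = 11; 11 ≤ 13  yes
#6 e * c = 3 * 11 = 33, not 32  no
#7 3d + 2b = 3(-11) + 2(6) = -21  yes
#8 b^2 + h^2 = 6^2 + (-11)^2 = 36 + 121 = 157, not 158  no
#9 c = 11 is odd  yes
#10 f = 4 is in {9, -1, 7, 4, 8}  yes

Violated: 1, 6, and 8.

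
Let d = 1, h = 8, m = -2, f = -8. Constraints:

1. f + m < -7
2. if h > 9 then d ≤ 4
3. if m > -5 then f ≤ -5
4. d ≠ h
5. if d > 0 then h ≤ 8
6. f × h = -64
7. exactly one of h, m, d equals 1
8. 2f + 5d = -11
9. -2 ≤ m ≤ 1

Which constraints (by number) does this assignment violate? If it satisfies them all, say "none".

1. f + m = -8 + (-2) = -10; -10 < -7 — holds.
2. h = 8, not > 9; antecedent false, conditional vacuously true — holds.
3. m = -2 > -5, so we need f ≤ -5; f = -8 ≤ -5 — holds.
4. d = 1, h = 8; distinct — holds.
5. d = 1 > 0, so we need h ≤ 8; h = 8 ≤ 8 — holds.
6. f × h = -8 × 8 = -64 — holds.
7. h=8, m=-2, d=1; 1 of them equals 1 — holds.
8. 2f + 5d = 2(-8) + 5(1) = -11 — holds.
9. m = -2 lies in [-2, 1] — holds.

None — every constraint holds.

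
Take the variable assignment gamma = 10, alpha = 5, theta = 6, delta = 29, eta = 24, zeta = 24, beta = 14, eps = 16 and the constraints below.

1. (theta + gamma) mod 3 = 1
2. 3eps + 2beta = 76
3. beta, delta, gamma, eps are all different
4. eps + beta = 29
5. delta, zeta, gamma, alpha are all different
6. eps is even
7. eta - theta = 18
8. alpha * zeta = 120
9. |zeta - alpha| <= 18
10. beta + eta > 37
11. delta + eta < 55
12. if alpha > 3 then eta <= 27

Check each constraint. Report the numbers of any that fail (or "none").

The assignment fails constraints 4 and 9.

1. theta + gamma = 16; 16 mod 3 = 1 — holds.
2. 3eps + 2beta = 3(16) + 2(14) = 76 — holds.
3. values 14, 29, 10, 16 are pairwise distinct — holds.
4. eps + beta = 16 + 14 = 30, not 29 — does not hold.
5. values 29, 24, 10, 5 are pairwise distinct — holds.
6. eps = 16 is even — holds.
7. eta - theta = 24 - 6 = 18 — holds.
8. alpha * zeta = 5 * 24 = 120 — holds.
9. |24 - 5| = 19; 19 > 18, exceeds bound 18 — does not hold.
10. beta + eta = 14 + 24 = 38; 38 > 37 — holds.
11. delta + eta = 29 + 24 = 53; 53 < 55 — holds.
12. alpha = 5 > 3, so we need eta ≤ 27; eta = 24 ≤ 27 — holds.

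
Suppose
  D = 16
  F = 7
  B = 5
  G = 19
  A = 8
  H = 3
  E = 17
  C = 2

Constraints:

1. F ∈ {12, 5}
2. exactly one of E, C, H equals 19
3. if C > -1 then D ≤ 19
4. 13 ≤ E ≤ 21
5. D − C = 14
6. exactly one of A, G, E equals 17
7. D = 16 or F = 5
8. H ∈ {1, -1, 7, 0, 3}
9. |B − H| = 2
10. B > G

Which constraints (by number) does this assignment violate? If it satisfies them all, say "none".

Violated: 1, 2, and 10.

1. F = 7 is not in {12, 5} — violated.
2. E=17, C=2, H=3; 0 of them equal 19, not exactly one — violated.
3. C = 2 > -1, so we need D ≤ 19; D = 16 ≤ 19 — satisfied.
4. E = 17 lies in [13, 21] — satisfied.
5. D − C = 16 − 2 = 14 — satisfied.
6. A=8, G=19, E=17; 1 of them equals 17 — satisfied.
7. D = 16 = 16 (first disjunct) — satisfied.
8. H = 3 is in {1, -1, 7, 0, 3} — satisfied.
9. |5 − 3| = 2 — satisfied.
10. B = 5, G = 19; 5 ≤ 19 (want >) — violated.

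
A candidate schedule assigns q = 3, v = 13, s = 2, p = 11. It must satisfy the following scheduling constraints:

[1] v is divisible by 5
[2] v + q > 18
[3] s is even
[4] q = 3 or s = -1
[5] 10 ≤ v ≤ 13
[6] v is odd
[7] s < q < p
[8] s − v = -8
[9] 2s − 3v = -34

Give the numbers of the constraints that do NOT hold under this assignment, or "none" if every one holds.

Constraints 1, 2, 8, and 9 do not hold.

[1] 13 = 5×2 + 3, so 5 does not divide 13 — violated.
[2] v + q = 13 + 3 = 16; 16 ≤ 18, bound 18 not met — violated.
[3] s = 2 is even — satisfied.
[4] q = 3 = 3 (first disjunct) — satisfied.
[5] v = 13 lies in [10, 13] — satisfied.
[6] v = 13 is odd — satisfied.
[7] values 2 < 3 < 11 — satisfied.
[8] s − v = 2 − 13 = -11, not -8 — violated.
[9] 2s − 3v = 2(2) − 3(13) = -35, not -34 — violated.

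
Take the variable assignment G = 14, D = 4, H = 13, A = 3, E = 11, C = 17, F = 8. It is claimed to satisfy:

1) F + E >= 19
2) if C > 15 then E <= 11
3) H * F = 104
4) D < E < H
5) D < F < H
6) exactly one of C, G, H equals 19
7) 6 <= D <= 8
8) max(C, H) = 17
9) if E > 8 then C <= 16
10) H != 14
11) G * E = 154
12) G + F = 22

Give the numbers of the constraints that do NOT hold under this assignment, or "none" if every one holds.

1) F + E = 8 + 11 = 19; 19 ≥ 19 — satisfied.
2) C = 17 > 15, so we need E ≤ 11; E = 11 ≤ 11 — satisfied.
3) H * F = 13 * 8 = 104 — satisfied.
4) values 4 < 11 < 13 — satisfied.
5) values 4 < 8 < 13 — satisfied.
6) C=17, G=14, H=13; 0 of them equal 19, not exactly one — violated.
7) D = 4 is outside [6, 8] — violated.
8) max(17, 13) = 17 — satisfied.
9) E = 11 > 8, so we need C ≤ 16; but C = 17 > 16 — violated.
10) H = 13, and 13 ≠ 14 — satisfied.
11) G * E = 14 * 11 = 154 — satisfied.
12) G + F = 14 + 8 = 22 — satisfied.

Violated: 6, 7, and 9.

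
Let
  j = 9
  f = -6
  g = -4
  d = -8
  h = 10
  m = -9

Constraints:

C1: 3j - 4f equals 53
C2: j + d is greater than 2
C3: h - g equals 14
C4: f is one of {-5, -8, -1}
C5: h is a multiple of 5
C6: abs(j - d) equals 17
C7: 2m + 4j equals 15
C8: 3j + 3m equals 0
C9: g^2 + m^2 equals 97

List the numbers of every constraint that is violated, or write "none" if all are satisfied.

No — constraints 1, 2, 4, 7 are not satisfied.

C1: 3j - 4f = 3(9) - 4(-6) = 51, not 53 — does not hold.
C2: j + d = 9 + (-8) = 1; 1 ≤ 2, bound 2 not met — does not hold.
C3: h - g = 10 - (-4) = 14 — holds.
C4: f = -6 is not in {-5, -8, -1} — does not hold.
C5: 10 / 5 = 2, so 5 divides 10 — holds.
C6: abs(9 - (-8)) = 17 — holds.
C7: 2m + 4j = 2(-9) + 4(9) = 18, not 15 — does not hold.
C8: 3j + 3m = 3(9) + 3(-9) = 0 — holds.
C9: g^2 + m^2 = (-4)^2 + (-9)^2 = 16 + 81 = 97 — holds.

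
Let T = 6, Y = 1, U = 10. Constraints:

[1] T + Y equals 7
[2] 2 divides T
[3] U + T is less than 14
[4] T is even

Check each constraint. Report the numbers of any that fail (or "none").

[1] T + Y = 6 + 1 = 7  yes
[2] 6 / 2 = 3, so 2 divides 6  yes
[3] U + T = 10 + 6 = 16; 16 ≥ 14, bound 14 not met  no
[4] T = 6 is even  yes

Violated: 3.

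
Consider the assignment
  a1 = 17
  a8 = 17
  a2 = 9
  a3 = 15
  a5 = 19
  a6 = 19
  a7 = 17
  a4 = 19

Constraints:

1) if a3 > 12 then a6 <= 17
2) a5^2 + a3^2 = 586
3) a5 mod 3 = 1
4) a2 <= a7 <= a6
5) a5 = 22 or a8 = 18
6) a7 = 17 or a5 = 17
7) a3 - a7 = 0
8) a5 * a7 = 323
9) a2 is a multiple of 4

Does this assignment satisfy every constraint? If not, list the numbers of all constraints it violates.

Violated: 1, 5, 7, and 9.

1) a3 = 15 > 12, so we need a6 ≤ 17; but a6 = 19 > 17  ✘
2) a5^2 + a3^2 = 19^2 + 15^2 = 361 + 225 = 586  ✔
3) 19 mod 3 = 1  ✔
4) values 9 <= 17 <= 19  ✔
5) a5 = 19 ≠ 22 and a8 = 17 ≠ 18; both disjuncts false  ✘
6) a7 = 17 = 17 (first disjunct)  ✔
7) a3 - a7 = 15 - 17 = -2, not 0  ✘
8) a5 * a7 = 19 * 17 = 323  ✔
9) 9 = 4*2 + 1, so 4 does not divide 9  ✘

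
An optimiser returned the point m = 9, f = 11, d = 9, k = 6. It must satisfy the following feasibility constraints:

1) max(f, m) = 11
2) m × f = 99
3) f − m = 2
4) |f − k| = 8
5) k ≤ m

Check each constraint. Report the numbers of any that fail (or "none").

1) max(11, 9) = 11 — holds.
2) m × f = 9 × 11 = 99 — holds.
3) f − m = 11 − 9 = 2 — holds.
4) |11 − 6| = 5, not 8 — fails.
5) k = 6, m = 9; 6 ≤ 9 — holds.

The assignment fails constraint 4.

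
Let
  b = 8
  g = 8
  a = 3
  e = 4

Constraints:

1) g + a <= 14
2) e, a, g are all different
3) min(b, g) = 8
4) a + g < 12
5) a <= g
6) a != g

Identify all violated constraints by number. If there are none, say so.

1) g + a = 8 + 3 = 11; 11 ≤ 14 — satisfied.
2) values 4, 3, 8 are pairwise distinct — satisfied.
3) min(8, 8) = 8 — satisfied.
4) a + g = 3 + 8 = 11; 11 < 12 — satisfied.
5) a = 3, g = 8; 3 ≤ 8 — satisfied.
6) a = 3, g = 8; distinct — satisfied.

The assignment satisfies every constraint.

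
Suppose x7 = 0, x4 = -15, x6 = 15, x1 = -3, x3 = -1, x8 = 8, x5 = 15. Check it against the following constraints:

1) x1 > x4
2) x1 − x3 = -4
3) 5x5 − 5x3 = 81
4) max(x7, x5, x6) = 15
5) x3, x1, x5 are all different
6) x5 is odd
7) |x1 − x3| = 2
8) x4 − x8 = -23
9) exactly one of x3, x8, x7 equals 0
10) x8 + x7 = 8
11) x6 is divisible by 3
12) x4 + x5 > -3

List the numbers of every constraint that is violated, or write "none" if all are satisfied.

1) x1 = -3, x4 = -15; -3 > -15 — satisfied.
2) x1 − x3 = -3 − (-1) = -2, not -4 — violated.
3) 5x5 − 5x3 = 5(15) − 5(-1) = 80, not 81 — violated.
4) max(0, 15, 15) = 15 — satisfied.
5) values -1, -3, 15 are pairwise distinct — satisfied.
6) x5 = 15 is odd — satisfied.
7) |-3 − (-1)| = 2 — satisfied.
8) x4 − x8 = -15 − 8 = -23 — satisfied.
9) x3=-1, x8=8, x7=0; 1 of them equals 0 — satisfied.
10) x8 + x7 = 8 + 0 = 8 — satisfied.
11) 15 / 3 = 5, so 3 divides 15 — satisfied.
12) x4 + x5 = -15 + 15 = 0; 0 > -3 — satisfied.

Constraints 2 and 3 do not hold.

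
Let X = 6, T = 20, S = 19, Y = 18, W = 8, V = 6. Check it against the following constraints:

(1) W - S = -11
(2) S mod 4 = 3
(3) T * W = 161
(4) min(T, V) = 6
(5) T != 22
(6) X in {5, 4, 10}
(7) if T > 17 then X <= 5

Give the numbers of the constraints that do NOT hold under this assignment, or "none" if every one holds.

(1) W - S = 8 - 19 = -11 — OK.
(2) 19 mod 4 = 3 — OK.
(3) T * W = 20 * 8 = 160, not 161 — violated.
(4) min(20, 6) = 6 — OK.
(5) T = 20, and 20 ≠ 22 — OK.
(6) X = 6 is not in {5, 4, 10} — violated.
(7) T = 20 > 17, so we need X ≤ 5; but X = 6 > 5 — violated.

Constraints 3, 6, and 7 do not hold.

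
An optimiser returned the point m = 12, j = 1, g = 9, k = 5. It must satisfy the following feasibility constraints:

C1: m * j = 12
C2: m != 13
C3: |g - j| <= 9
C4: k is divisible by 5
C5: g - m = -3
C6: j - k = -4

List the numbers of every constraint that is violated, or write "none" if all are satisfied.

C1: m * j = 12 * 1 = 12  ✓
C2: m = 12, and 12 ≠ 13  ✓
C3: |9 - 1| = 8; 8 ≤ 9  ✓
C4: 5 / 5 = 1, so 5 divides 5  ✓
C5: g - m = 9 - 12 = -3  ✓
C6: j - k = 1 - 5 = -4  ✓

None — every constraint holds.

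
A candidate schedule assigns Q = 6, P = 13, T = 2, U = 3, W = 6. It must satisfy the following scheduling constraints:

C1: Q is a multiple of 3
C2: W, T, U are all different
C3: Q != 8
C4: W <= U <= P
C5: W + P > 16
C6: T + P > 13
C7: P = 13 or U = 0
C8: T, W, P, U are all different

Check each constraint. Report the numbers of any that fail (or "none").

C1: 6 / 3 = 2, so 3 divides 6 — satisfied.
C2: values 6, 2, 3 are pairwise distinct — satisfied.
C3: Q = 6, and 6 ≠ 8 — satisfied.
C4: values 6, 3, 13; W = 6 is not <= U = 3 — violated.
C5: W + P = 6 + 13 = 19; 19 > 16 — satisfied.
C6: T + P = 2 + 13 = 15; 15 > 13 — satisfied.
C7: P = 13 = 13 (first disjunct) — satisfied.
C8: values 2, 6, 13, 3 are pairwise distinct — satisfied.

Constraint 4 does not hold.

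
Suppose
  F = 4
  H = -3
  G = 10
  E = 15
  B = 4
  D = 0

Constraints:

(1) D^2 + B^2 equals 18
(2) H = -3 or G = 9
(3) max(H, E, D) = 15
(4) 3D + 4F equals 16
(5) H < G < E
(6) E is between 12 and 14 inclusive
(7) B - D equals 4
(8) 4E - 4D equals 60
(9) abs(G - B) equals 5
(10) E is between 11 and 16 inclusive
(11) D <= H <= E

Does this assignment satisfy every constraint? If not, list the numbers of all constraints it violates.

The assignment fails constraints 1, 6, 9, 11.

(1) D^2 + B^2 = 0^2 + 4^2 = 0 + 16 = 16, not 18  fails
(2) H = -3 = -3 (first disjunct)  holds
(3) max(-3, 15, 0) = 15  holds
(4) 3D + 4F = 3(0) + 4(4) = 16  holds
(5) values -3 < 10 < 15  holds
(6) E = 15 is outside [12, 14]  fails
(7) B - D = 4 - 0 = 4  holds
(8) 4E - 4D = 4(15) - 4(0) = 60  holds
(9) abs(10 - 4) = 6, not 5  fails
(10) E = 15 lies in [11, 16]  holds
(11) values 0, -3, 15; D = 0 is not <= H = -3  fails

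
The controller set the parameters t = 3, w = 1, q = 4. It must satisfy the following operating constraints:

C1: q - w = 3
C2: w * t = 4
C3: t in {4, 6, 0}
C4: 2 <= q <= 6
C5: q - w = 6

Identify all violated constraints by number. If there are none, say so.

C1: q - w = 4 - 1 = 3  true
C2: w * t = 1 * 3 = 3, not 4  false
C3: t = 3 is not in {4, 6, 0}  false
C4: q = 4 lies in [2, 6]  true
C5: q - w = 4 - 1 = 3, not 6  false

No — constraints 2, 3, and 5 are not satisfied.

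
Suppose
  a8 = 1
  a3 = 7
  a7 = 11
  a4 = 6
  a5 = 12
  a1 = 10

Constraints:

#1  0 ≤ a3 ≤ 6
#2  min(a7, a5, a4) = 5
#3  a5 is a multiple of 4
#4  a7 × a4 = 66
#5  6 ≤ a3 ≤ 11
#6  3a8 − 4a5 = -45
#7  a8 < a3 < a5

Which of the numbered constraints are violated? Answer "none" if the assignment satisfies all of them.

#1 a3 = 7 is outside [0, 6] — violated.
#2 min(11, 12, 6) = 6, not 5 — violated.
#3 12 / 4 = 3, so 4 divides 12 — satisfied.
#4 a7 × a4 = 11 × 6 = 66 — satisfied.
#5 a3 = 7 lies in [6, 11] — satisfied.
#6 3a8 − 4a5 = 3(1) − 4(12) = -45 — satisfied.
#7 values 1 < 7 < 12 — satisfied.

Constraints 1 and 2 are violated.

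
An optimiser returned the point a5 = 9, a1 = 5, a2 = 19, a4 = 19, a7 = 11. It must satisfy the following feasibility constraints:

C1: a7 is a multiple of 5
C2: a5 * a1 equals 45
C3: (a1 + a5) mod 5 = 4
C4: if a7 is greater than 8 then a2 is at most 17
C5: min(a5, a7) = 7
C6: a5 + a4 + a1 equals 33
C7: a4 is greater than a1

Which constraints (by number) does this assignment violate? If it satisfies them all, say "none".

C1: 11 = 5*2 + 1, so 5 does not divide 11  no
C2: a5 * a1 = 9 * 5 = 45  yes
C3: a1 + a5 = 14; 14 mod 5 = 4  yes
C4: a7 = 11 > 8, so we need a2 ≤ 17; but a2 = 19 > 17  no
C5: min(9, 11) = 9, not 7  no
C6: a5 + a4 + a1 = 9 + 19 + 5 = 33  yes
C7: a4 = 19, a1 = 5; 19 > 5  yes

Constraints 1, 4, 5 are violated.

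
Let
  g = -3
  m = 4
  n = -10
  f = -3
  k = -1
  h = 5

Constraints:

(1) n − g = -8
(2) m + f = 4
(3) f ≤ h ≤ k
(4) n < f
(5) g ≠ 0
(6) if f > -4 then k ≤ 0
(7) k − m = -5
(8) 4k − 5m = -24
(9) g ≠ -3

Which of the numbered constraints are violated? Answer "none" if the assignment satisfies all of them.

Constraints 1, 2, 3, 9 do not hold.

(1) n − g = -10 − (-3) = -7, not -8  ✘
(2) m + f = 4 + (-3) = 1, not 4  ✘
(3) values -3, 5, -1; h = 5 is not ≤ k = -1  ✘
(4) n = -10, f = -3; -10 < -3  ✔
(5) g = -3, and -3 ≠ 0  ✔
(6) f = -3 > -4, so we need k ≤ 0; k = -1 ≤ 0  ✔
(7) k − m = -1 − 4 = -5  ✔
(8) 4k − 5m = 4(-1) − 5(4) = -24  ✔
(9) g = -3, but -3 is required to differ  ✘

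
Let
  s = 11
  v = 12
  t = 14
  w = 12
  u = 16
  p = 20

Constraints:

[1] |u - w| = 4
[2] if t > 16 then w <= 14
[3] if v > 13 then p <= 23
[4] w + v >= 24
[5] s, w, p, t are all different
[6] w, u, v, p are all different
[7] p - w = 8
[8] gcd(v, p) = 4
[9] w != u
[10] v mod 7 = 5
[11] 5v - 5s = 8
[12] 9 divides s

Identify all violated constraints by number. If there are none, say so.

[1] |16 - 12| = 4 — holds.
[2] t = 14, not > 16; antecedent false, conditional vacuously true — holds.
[3] v = 12, not > 13; antecedent false, conditional vacuously true — holds.
[4] w + v = 12 + 12 = 24; 24 ≥ 24 — holds.
[5] values 11, 12, 20, 14 are pairwise distinct — holds.
[6] w = v = 12, not all different — does not hold.
[7] p - w = 20 - 12 = 8 — holds.
[8] gcd(12, 20) = 4 — holds.
[9] w = 12, u = 16; distinct — holds.
[10] 12 mod 7 = 5 — holds.
[11] 5v - 5s = 5(12) - 5(11) = 5, not 8 — does not hold.
[12] 11 = 9*1 + 2, so 9 does not divide 11 — does not hold.

The assignment fails constraints 6, 11, 12.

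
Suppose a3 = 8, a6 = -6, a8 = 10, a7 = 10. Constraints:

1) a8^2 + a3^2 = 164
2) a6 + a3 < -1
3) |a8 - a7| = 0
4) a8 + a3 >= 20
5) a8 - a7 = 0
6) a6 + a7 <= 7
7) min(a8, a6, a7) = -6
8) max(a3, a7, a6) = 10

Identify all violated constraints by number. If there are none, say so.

1) a8^2 + a3^2 = 10^2 + 8^2 = 100 + 64 = 164  ✔
2) a6 + a3 = -6 + 8 = 2; 2 ≥ -1, bound -1 not met  ✘
3) |10 - 10| = 0  ✔
4) a8 + a3 = 10 + 8 = 18; 18 < 20, bound 20 not met  ✘
5) a8 - a7 = 10 - 10 = 0  ✔
6) a6 + a7 = -6 + 10 = 4; 4 ≤ 7  ✔
7) min(10, -6, 10) = -6  ✔
8) max(8, 10, -6) = 10  ✔

Constraints 2 and 4 do not hold.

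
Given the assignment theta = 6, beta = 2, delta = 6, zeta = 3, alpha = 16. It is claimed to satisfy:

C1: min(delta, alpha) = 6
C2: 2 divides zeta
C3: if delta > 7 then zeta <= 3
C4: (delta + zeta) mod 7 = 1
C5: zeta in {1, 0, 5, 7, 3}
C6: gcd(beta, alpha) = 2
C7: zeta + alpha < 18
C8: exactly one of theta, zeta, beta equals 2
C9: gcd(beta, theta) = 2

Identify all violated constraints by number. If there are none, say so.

Constraints 2, 4, and 7 do not hold.

C1: min(6, 16) = 6 — satisfied.
C2: 3 = 2*1 + 1, so 2 does not divide 3 — violated.
C3: delta = 6, not > 7; antecedent false, conditional vacuously true — satisfied.
C4: delta + zeta = 9; 9 mod 7 = 2, not 1 — violated.
C5: zeta = 3 is in {1, 0, 5, 7, 3} — satisfied.
C6: gcd(2, 16) = 2 — satisfied.
C7: zeta + alpha = 3 + 16 = 19; 19 ≥ 18, bound 18 not met — violated.
C8: theta=6, zeta=3, beta=2; 1 of them equals 2 — satisfied.
C9: gcd(2, 6) = 2 — satisfied.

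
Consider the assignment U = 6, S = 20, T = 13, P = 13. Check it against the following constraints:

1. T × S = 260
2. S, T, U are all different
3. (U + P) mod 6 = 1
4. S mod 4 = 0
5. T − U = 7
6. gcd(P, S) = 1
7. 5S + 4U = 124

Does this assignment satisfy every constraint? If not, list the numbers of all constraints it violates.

1. T × S = 13 × 20 = 260 — OK.
2. values 20, 13, 6 are pairwise distinct — OK.
3. U + P = 19; 19 mod 6 = 1 — OK.
4. 20 mod 4 = 0 — OK.
5. T − U = 13 − 6 = 7 — OK.
6. gcd(13, 20) = 1 — OK.
7. 5S + 4U = 5(20) + 4(6) = 124 — OK.

All constraints are satisfied.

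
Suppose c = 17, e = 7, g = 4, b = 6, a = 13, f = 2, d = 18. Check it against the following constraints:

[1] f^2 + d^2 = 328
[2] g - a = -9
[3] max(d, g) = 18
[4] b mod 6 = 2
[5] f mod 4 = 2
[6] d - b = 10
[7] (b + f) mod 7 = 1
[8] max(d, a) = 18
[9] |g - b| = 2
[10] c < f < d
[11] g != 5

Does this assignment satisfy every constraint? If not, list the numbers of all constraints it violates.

No — constraints 4, 6, and 10 are not satisfied.

[1] f^2 + d^2 = 2^2 + 18^2 = 4 + 324 = 328 — holds.
[2] g - a = 4 - 13 = -9 — holds.
[3] max(18, 4) = 18 — holds.
[4] 6 mod 6 = 0, not 2 — does not hold.
[5] 2 mod 4 = 2 — holds.
[6] d - b = 18 - 6 = 12, not 10 — does not hold.
[7] b + f = 8; 8 mod 7 = 1 — holds.
[8] max(18, 13) = 18 — holds.
[9] |4 - 6| = 2 — holds.
[10] values 17, 2, 18; c = 17 is not < f = 2 — does not hold.
[11] g = 4, and 4 ≠ 5 — holds.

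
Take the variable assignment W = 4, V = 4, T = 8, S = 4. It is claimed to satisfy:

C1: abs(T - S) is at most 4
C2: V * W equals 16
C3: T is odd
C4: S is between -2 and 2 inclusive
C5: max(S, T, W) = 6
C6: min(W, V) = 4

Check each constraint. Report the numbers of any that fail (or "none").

C1: abs(8 - 4) = 4; 4 ≤ 4 — holds.
C2: V * W = 4 * 4 = 16 — holds.
C3: T = 8 is even — does not hold.
C4: S = 4 is outside [-2, 2] — does not hold.
C5: max(4, 8, 4) = 8, not 6 — does not hold.
C6: min(4, 4) = 4 — holds.

The assignment fails constraints 3, 4, 5.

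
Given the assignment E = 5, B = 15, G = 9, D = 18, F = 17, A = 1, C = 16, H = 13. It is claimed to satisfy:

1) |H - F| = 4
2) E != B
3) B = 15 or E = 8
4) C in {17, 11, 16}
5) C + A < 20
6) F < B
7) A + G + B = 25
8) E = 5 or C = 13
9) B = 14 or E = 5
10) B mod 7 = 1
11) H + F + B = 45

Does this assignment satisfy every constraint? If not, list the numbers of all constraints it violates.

1) |13 - 17| = 4  ✓
2) E = 5, B = 15; distinct  ✓
3) B = 15 = 15 (first disjunct)  ✓
4) C = 16 is in {17, 11, 16}  ✓
5) C + A = 16 + 1 = 17; 17 < 20  ✓
6) F = 17, B = 15; 17 ≥ 15 (want <)  ✗
7) A + G + B = 1 + 9 + 15 = 25  ✓
8) E = 5 = 5 (first disjunct)  ✓
9) B = 15 ≠ 14, but E = 5 = 5 (second disjunct)  ✓
10) 15 mod 7 = 1  ✓
11) H + F + B = 13 + 17 + 15 = 45  ✓

Constraint 6 is violated.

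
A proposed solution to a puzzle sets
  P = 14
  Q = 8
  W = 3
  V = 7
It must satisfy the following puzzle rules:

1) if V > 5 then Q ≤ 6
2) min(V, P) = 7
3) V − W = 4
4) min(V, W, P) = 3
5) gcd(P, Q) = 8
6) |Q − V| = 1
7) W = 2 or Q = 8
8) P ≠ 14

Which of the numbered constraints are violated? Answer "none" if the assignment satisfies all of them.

1) V = 7 > 5, so we need Q ≤ 6; but Q = 8 > 6  FAIL
2) min(7, 14) = 7  OK
3) V − W = 7 − 3 = 4  OK
4) min(7, 3, 14) = 3  OK
5) gcd(14, 8) = 2, not 8  FAIL
6) |8 − 7| = 1  OK
7) W = 3 ≠ 2, but Q = 8 = 8 (second disjunct)  OK
8) P = 14, but 14 is required to differ  FAIL

Constraints 1, 5, and 8 are violated.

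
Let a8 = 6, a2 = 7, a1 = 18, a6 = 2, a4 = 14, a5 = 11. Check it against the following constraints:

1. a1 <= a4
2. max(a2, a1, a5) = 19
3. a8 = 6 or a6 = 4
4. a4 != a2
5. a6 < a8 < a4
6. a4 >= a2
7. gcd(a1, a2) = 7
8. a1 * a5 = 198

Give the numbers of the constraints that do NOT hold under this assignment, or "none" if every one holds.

1. a1 = 18, a4 = 14; 18 > 14 (want ≤) — fails.
2. max(7, 18, 11) = 18, not 19 — fails.
3. a8 = 6 = 6 (first disjunct) — holds.
4. a4 = 14, a2 = 7; distinct — holds.
5. values 2 < 6 < 14 — holds.
6. a4 = 14, a2 = 7; 14 ≥ 7 — holds.
7. gcd(18, 7) = 1, not 7 — fails.
8. a1 * a5 = 18 * 11 = 198 — holds.

The assignment fails constraints 1, 2, 7.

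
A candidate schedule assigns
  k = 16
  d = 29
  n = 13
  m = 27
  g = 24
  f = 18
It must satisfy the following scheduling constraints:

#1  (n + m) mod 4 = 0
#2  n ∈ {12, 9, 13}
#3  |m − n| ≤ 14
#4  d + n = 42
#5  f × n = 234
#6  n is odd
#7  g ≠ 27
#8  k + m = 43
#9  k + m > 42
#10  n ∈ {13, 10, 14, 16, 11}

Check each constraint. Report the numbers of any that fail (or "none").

All constraints are satisfied.

#1 n + m = 40; 40 mod 4 = 0 — holds.
#2 n = 13 is in {12, 9, 13} — holds.
#3 |27 − 13| = 14; 14 ≤ 14 — holds.
#4 d + n = 29 + 13 = 42 — holds.
#5 f × n = 18 × 13 = 234 — holds.
#6 n = 13 is odd — holds.
#7 g = 24, and 24 ≠ 27 — holds.
#8 k + m = 16 + 27 = 43 — holds.
#9 k + m = 16 + 27 = 43; 43 > 42 — holds.
#10 n = 13 is in {13, 10, 14, 16, 11} — holds.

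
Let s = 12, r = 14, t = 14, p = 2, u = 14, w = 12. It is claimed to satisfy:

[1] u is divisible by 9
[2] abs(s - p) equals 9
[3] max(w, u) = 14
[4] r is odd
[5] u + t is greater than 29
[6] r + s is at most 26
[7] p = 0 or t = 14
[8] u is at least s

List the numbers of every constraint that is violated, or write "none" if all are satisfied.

Violated: 1, 2, 4, and 5.

[1] 14 = 9*1 + 5, so 9 does not divide 14 — violated.
[2] abs(12 - 2) = 10, not 9 — violated.
[3] max(12, 14) = 14 — satisfied.
[4] r = 14 is even — violated.
[5] u + t = 14 + 14 = 28; 28 ≤ 29, bound 29 not met — violated.
[6] r + s = 14 + 12 = 26; 26 ≤ 26 — satisfied.
[7] p = 2 ≠ 0, but t = 14 = 14 (second disjunct) — satisfied.
[8] u = 14, s = 12; 14 ≥ 12 — satisfied.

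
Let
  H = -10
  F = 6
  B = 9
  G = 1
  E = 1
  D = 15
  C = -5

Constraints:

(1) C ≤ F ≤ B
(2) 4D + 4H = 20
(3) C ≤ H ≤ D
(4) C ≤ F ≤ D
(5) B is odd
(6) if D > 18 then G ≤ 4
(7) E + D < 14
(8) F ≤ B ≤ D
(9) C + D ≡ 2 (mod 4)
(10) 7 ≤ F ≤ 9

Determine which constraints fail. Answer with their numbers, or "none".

Violated: 3, 7, 10.

(1) values -5 ≤ 6 ≤ 9  OK
(2) 4D + 4H = 4(15) + 4(-10) = 20  OK
(3) values -5, -10, 15; C = -5 is not ≤ H = -10  FAIL
(4) values -5 ≤ 6 ≤ 15  OK
(5) B = 9 is odd  OK
(6) D = 15, not > 18; antecedent false, conditional vacuously true  OK
(7) E + D = 1 + 15 = 16; 16 ≥ 14, bound 14 not met  FAIL
(8) values 6 ≤ 9 ≤ 15  OK
(9) C + D = 10; 10 mod 4 = 2  OK
(10) F = 6 is outside [7, 9]  FAIL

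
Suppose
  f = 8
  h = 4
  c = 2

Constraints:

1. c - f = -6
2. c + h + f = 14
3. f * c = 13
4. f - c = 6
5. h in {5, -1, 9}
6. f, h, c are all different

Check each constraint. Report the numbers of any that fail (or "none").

Constraints 3, 5 do not hold.

1. c - f = 2 - 8 = -6  OK
2. c + h + f = 2 + 4 + 8 = 14  OK
3. f * c = 8 * 2 = 16, not 13  FAIL
4. f - c = 8 - 2 = 6  OK
5. h = 4 is not in {5, -1, 9}  FAIL
6. values 8, 4, 2 are pairwise distinct  OK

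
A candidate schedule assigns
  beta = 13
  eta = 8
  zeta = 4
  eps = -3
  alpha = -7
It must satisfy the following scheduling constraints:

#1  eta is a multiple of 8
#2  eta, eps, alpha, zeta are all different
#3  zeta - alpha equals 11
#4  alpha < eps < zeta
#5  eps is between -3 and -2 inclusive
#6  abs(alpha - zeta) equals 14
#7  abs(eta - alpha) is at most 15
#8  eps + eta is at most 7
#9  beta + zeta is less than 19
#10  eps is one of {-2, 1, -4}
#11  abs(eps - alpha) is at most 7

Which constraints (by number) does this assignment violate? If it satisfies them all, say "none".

Constraints 6 and 10 are violated.

#1 8 / 8 = 1, so 8 divides 8 — holds.
#2 values 8, -3, -7, 4 are pairwise distinct — holds.
#3 zeta - alpha = 4 - (-7) = 11 — holds.
#4 values -7 < -3 < 4 — holds.
#5 eps = -3 lies in [-3, -2] — holds.
#6 abs(-7 - 4) = 11, not 14 — does not hold.
#7 abs(8 - (-7)) = 15; 15 ≤ 15 — holds.
#8 eps + eta = -3 + 8 = 5; 5 ≤ 7 — holds.
#9 beta + zeta = 13 + 4 = 17; 17 < 19 — holds.
#10 eps = -3 is not in {-2, 1, -4} — does not hold.
#11 abs(-3 - (-7)) = 4; 4 ≤ 7 — holds.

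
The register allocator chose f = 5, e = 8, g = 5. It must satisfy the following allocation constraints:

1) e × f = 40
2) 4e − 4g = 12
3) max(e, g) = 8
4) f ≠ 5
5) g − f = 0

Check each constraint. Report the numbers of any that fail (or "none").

The assignment fails constraint 4.

1) e × f = 8 × 5 = 40 — satisfied.
2) 4e − 4g = 4(8) − 4(5) = 12 — satisfied.
3) max(8, 5) = 8 — satisfied.
4) f = 5, but 5 is required to differ — violated.
5) g − f = 5 − 5 = 0 — satisfied.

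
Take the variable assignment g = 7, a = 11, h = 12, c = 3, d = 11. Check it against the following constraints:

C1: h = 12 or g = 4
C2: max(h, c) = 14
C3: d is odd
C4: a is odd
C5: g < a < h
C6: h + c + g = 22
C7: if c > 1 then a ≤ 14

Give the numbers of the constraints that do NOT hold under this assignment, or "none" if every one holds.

C1: h = 12 = 12 (first disjunct) — holds.
C2: max(12, 3) = 12, not 14 — does not hold.
C3: d = 11 is odd — holds.
C4: a = 11 is odd — holds.
C5: values 7 < 11 < 12 — holds.
C6: h + c + g = 12 + 3 + 7 = 22 — holds.
C7: c = 3 > 1, so we need a ≤ 14; a = 11 ≤ 14 — holds.

Constraint 2 does not hold.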